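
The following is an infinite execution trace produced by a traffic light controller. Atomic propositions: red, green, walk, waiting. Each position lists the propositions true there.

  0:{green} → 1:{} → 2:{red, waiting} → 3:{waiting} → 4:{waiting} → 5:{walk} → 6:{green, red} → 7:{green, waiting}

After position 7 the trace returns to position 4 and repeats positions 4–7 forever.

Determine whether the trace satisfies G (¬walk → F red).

¬walk → F red holds at every position 0..7, and those are all positions ever visited, so G (¬walk → F red) holds.
Positions where ¬walk holds: 0, 1, 2, 3, 4, 6, 7.
Check F red at each: 0→ok, 1→ok, 2→ok, 3→ok, 4→ok, 6→ok, 7→ok.

Satisfied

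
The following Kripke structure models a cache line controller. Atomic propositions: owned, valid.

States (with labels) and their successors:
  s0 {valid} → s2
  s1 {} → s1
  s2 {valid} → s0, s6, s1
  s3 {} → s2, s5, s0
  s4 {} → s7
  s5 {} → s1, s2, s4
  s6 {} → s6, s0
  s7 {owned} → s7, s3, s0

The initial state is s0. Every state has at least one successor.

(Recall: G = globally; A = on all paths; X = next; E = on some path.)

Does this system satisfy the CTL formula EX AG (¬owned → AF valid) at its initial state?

States satisfying AG (¬owned → AF valid): ∅.
States satisfying EX AG (¬owned → AF valid): ∅.
No suitable path/successor from s0 witnesses the formula.
s0 ∉ Sat(EX AG (¬owned → AF valid)).

Violated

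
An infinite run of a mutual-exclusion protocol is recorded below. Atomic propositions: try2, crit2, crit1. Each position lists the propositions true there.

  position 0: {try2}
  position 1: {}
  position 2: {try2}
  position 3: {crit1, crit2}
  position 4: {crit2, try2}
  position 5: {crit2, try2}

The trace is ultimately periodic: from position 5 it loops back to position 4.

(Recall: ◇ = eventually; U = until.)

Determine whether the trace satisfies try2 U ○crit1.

Walking from position 0: at position 1, ○crit1 has not yet held and try2 fails, so try2 U ○crit1 is false.

No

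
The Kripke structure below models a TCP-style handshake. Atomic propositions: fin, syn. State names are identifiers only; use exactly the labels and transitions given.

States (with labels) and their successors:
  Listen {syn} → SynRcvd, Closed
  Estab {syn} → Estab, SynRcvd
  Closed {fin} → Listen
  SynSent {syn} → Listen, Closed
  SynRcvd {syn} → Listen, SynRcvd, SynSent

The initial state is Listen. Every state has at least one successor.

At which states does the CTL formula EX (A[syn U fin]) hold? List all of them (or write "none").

{Listen, SynSent}

States satisfying A[syn U fin]: {Closed}.
States satisfying EX (A[syn U fin]): {Listen, SynSent}.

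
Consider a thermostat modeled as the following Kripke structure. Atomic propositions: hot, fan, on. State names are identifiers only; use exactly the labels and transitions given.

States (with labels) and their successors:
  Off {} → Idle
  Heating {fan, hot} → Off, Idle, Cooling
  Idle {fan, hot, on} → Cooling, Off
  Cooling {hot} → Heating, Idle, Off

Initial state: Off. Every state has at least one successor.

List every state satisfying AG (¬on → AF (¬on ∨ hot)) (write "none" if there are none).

States satisfying ¬on → AF (¬on ∨ hot): {Off, Heating, Idle, Cooling}.
States satisfying AG (¬on → AF (¬on ∨ hot)): {Off, Heating, Idle, Cooling}.

{Off, Heating, Idle, Cooling}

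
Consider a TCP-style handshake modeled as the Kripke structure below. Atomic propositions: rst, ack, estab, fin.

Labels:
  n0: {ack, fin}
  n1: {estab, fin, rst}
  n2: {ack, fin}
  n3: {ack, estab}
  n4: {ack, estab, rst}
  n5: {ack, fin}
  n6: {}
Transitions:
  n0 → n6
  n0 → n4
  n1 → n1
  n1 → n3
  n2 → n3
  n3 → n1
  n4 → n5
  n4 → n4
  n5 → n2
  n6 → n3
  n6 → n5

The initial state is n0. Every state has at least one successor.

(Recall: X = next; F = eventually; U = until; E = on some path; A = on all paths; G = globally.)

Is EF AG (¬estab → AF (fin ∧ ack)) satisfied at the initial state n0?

Satisfied

States satisfying AG (¬estab → AF (fin ∧ ack)): {n1, n2, n3, n4, n5}.
States satisfying EF AG (¬estab → AF (fin ∧ ack)): {n0, n1, n2, n3, n4, n5, n6}.
Some path from n0 reaches a state where AG (¬estab → AF (fin ∧ ack)) holds.
n0 ∈ Sat(EF AG (¬estab → AF (fin ∧ ack))).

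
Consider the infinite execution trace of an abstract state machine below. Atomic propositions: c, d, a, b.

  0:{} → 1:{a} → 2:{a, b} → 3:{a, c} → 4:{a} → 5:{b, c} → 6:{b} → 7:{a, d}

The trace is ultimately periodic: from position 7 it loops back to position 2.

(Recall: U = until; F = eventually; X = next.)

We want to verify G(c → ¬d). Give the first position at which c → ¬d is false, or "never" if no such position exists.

c → ¬d holds at every position 0..7, and those are all the positions the trace ever visits, so the invariant G(c → ¬d) is never violated.

never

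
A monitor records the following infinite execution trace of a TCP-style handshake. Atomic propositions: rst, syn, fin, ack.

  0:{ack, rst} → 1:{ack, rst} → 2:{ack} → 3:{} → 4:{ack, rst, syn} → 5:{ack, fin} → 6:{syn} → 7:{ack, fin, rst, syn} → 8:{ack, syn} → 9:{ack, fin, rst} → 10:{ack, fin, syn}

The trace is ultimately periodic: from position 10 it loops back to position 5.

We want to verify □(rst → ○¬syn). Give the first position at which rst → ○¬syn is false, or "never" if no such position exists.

7

Check rst → ○¬syn at each position in order: 0 ✓, 1 ✓, 2 ✓, 3 ✓, 4 ✓, 5 ✓, 6 ✓.
At position 7 the labels are {ack, fin, rst, syn} and the next position 8 has {ack, syn}, so rst → ○¬syn is false there. This is the first violation.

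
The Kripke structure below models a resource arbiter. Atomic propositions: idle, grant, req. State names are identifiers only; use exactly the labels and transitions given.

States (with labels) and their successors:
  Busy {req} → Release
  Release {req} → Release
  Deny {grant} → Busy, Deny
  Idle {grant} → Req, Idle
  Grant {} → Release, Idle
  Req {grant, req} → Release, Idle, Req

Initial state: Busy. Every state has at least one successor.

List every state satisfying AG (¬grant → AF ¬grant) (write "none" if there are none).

{Busy, Release, Deny, Idle, Grant, Req}

States satisfying ¬grant → AF ¬grant: {Busy, Release, Deny, Idle, Grant, Req}.
States satisfying AG (¬grant → AF ¬grant): {Busy, Release, Deny, Idle, Grant, Req}.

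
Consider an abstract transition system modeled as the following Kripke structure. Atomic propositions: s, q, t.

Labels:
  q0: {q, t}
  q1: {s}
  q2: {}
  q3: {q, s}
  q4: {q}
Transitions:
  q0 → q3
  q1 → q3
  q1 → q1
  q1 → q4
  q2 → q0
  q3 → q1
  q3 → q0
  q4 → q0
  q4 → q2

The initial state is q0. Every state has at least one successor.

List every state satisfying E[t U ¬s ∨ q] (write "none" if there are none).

States satisfying t: {q0}.
States satisfying ¬s ∨ q: {q0, q2, q3, q4}.
States satisfying E[t U ¬s ∨ q]: {q0, q2, q3, q4}.

{q0, q2, q3, q4}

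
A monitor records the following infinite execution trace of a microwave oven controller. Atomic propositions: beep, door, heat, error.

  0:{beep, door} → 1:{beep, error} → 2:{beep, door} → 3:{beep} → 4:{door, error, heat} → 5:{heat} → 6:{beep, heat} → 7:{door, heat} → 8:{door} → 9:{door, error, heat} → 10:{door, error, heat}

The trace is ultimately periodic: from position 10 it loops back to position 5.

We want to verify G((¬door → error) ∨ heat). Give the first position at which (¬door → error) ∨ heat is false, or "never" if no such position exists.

Check (¬door → error) ∨ heat at each position in order: 0 ✓, 1 ✓, 2 ✓.
At position 3 the labels are {beep}, so (¬door → error) ∨ heat is false there. This is the first violation.

3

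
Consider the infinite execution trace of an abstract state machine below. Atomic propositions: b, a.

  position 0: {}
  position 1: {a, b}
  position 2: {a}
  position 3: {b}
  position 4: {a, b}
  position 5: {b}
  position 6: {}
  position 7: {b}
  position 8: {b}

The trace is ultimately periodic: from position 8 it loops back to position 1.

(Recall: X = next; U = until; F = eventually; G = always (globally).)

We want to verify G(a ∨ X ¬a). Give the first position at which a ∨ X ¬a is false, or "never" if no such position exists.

At position 0 the labels are {} and the next position 1 has {a, b}, so a ∨ X ¬a is false there. This is the first violation.

0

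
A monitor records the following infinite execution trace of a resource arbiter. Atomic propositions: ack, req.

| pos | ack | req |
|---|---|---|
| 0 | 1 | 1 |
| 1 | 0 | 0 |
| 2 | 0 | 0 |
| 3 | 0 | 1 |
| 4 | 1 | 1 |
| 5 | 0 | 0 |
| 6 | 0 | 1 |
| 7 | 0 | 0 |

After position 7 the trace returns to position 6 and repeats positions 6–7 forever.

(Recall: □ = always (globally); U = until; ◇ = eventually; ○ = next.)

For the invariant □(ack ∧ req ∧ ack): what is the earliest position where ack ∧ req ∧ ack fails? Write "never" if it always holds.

1

Check ack ∧ req ∧ ack at each position in order: 0 ✓.
At position 1 the labels are {}, so ack ∧ req ∧ ack is false there. This is the first violation.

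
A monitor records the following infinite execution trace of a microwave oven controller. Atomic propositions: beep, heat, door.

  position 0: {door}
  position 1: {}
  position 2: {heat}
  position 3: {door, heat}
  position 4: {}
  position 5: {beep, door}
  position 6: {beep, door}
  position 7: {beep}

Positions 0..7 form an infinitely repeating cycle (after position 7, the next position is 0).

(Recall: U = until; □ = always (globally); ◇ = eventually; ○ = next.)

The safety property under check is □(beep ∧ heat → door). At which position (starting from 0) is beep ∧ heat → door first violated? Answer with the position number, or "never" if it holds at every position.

never

beep ∧ heat → door holds at every position 0..7, and those are all the positions the trace ever visits, so the invariant □(beep ∧ heat → door) is never violated.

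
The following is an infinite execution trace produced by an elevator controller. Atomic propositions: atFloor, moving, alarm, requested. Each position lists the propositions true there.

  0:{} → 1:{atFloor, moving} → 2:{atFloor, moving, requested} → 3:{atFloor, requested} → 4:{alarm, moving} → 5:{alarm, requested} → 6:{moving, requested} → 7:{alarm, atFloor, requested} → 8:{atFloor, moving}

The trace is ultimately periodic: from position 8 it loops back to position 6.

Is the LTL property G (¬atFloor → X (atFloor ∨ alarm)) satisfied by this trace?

¬atFloor → X (atFloor ∨ alarm) must hold at every position from 0 onward. It fails at position 5, so G (¬atFloor → X (atFloor ∨ alarm)) is false.
Positions where ¬atFloor holds: 0, 4, 5, 6.
Check X (atFloor ∨ alarm) at each: 0→ok, 4→ok, 5→fails, 6→ok.

Violated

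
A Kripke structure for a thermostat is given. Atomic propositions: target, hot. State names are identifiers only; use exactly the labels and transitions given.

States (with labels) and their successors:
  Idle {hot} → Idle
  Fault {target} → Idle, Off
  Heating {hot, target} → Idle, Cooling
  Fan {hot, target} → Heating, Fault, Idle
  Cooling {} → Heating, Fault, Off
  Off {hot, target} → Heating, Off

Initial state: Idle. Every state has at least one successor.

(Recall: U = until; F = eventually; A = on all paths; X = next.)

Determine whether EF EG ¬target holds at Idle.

Holds

States satisfying EG ¬target: {Idle}.
States satisfying EF EG ¬target: {Idle, Fault, Heating, Fan, Cooling, Off}.
Some path from Idle reaches a state where EG ¬target holds.
Idle ∈ Sat(EF EG ¬target).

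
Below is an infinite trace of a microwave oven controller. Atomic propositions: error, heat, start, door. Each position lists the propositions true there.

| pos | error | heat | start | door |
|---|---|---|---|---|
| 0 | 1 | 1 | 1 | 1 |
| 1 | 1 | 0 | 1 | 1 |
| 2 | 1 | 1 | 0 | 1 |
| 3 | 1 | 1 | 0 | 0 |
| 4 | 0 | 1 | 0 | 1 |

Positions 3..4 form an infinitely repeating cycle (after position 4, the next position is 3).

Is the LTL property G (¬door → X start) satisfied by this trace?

No

¬door → X start must hold at every position from 0 onward. It fails at position 3, so G (¬door → X start) is false.
Positions where ¬door holds: 3.
Check X start at each: 3→fails.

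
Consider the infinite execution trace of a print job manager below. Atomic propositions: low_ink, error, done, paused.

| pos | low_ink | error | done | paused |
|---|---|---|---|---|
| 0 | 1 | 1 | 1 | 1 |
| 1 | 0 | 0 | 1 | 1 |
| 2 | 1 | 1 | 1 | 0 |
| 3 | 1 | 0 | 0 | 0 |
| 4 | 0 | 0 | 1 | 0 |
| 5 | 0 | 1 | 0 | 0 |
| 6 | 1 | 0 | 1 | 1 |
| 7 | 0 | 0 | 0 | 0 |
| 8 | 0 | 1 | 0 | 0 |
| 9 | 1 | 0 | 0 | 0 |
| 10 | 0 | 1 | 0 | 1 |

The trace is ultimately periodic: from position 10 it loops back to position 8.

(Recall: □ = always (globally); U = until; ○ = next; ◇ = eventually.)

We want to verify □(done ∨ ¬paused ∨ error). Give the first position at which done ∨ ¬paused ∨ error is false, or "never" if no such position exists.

done ∨ ¬paused ∨ error holds at every position 0..10, and those are all the positions the trace ever visits, so the invariant □(done ∨ ¬paused ∨ error) is never violated.

never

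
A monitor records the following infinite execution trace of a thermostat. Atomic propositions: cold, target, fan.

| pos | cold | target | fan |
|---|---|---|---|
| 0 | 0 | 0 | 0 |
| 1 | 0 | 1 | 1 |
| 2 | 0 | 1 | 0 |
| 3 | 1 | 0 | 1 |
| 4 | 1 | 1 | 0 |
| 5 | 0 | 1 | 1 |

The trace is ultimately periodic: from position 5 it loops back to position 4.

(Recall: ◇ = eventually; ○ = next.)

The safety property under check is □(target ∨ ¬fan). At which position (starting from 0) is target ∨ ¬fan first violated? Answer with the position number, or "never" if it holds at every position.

3

Check target ∨ ¬fan at each position in order: 0 ✓, 1 ✓, 2 ✓.
At position 3 the labels are {cold, fan}, so target ∨ ¬fan is false there. This is the first violation.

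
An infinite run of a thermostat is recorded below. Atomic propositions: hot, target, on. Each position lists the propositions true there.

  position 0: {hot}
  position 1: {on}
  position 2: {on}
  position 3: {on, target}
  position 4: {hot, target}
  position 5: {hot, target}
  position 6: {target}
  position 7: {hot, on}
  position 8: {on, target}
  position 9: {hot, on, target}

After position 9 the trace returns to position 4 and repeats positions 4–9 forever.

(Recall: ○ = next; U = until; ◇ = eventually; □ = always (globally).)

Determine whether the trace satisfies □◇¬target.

◇¬target holds at every position 0..9, and those are all positions ever visited, so □◇¬target holds.

Satisfied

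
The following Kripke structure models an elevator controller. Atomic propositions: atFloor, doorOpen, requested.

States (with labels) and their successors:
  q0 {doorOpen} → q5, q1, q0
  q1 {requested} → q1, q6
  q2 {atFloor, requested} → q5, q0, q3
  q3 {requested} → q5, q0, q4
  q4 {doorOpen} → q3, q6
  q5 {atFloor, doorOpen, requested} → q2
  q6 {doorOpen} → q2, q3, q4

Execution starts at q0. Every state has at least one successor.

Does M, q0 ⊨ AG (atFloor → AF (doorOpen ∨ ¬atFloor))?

Holds

States satisfying atFloor → AF (doorOpen ∨ ¬atFloor): {q0, q1, q2, q3, q4, q5, q6}.
States satisfying AG (atFloor → AF (doorOpen ∨ ¬atFloor)): {q0, q1, q2, q3, q4, q5, q6}.
Every state reachable from q0 satisfies atFloor → AF (doorOpen ∨ ¬atFloor).
q0 ∈ Sat(AG (atFloor → AF (doorOpen ∨ ¬atFloor))).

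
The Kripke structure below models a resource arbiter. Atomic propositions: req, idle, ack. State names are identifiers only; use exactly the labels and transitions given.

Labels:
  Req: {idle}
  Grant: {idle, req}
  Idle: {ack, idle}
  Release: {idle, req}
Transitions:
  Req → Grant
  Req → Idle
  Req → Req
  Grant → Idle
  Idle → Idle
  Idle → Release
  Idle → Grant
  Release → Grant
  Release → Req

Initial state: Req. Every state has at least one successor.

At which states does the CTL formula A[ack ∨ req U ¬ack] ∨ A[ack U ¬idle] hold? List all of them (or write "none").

{Req, Grant, Release}

States satisfying ack ∨ req: {Grant, Idle, Release}.
States satisfying ¬ack: {Req, Grant, Release}.
States satisfying A[ack ∨ req U ¬ack]: {Req, Grant, Release}.
States satisfying ack: {Idle}.
States satisfying ¬idle: ∅.
States satisfying A[ack U ¬idle]: ∅.
States satisfying A[ack ∨ req U ¬ack] ∨ A[ack U ¬idle]: {Req, Grant, Release}.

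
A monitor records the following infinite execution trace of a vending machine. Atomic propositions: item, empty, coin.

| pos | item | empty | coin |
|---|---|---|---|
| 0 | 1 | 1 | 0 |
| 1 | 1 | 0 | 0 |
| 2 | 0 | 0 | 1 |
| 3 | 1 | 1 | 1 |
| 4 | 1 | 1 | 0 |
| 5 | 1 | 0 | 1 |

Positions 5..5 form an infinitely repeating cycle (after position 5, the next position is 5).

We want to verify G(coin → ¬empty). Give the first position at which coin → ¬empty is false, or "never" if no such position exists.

3

Check coin → ¬empty at each position in order: 0 ✓, 1 ✓, 2 ✓.
At position 3 the labels are {coin, empty, item}, so coin → ¬empty is false there. This is the first violation.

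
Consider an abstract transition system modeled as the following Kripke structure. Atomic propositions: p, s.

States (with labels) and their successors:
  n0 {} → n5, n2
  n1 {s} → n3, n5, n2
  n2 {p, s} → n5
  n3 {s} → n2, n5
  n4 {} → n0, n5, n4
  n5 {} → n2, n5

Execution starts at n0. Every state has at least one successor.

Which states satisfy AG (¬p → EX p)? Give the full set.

{n0, n1, n2, n3, n5}

States satisfying ¬p → EX p: {n0, n1, n2, n3, n5}.
States satisfying AG (¬p → EX p): {n0, n1, n2, n3, n5}.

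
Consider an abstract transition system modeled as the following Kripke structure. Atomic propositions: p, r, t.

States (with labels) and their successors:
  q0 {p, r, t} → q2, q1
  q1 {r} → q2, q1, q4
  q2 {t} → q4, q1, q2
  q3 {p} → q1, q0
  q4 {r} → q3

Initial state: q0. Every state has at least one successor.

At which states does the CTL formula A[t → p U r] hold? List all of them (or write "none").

{q0, q1, q3, q4}

States satisfying t → p: {q0, q1, q3, q4}.
States satisfying r: {q0, q1, q4}.
States satisfying A[t → p U r]: {q0, q1, q3, q4}.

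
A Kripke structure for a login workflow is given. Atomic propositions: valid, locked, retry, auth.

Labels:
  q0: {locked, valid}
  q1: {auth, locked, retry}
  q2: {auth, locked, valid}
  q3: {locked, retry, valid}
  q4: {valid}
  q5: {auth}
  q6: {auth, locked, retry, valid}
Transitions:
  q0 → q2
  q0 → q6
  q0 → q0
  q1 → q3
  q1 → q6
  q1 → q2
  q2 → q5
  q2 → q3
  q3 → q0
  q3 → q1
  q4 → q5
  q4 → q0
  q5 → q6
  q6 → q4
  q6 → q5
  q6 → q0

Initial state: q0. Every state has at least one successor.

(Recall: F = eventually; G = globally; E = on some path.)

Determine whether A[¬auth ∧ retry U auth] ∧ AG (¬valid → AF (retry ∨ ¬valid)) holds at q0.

Does not hold

States satisfying ¬auth ∧ retry: {q3}.
States satisfying auth: {q1, q2, q5, q6}.
States satisfying A[¬auth ∧ retry U auth]: {q1, q2, q5, q6}.
States satisfying ¬valid → AF (retry ∨ ¬valid): {q0, q1, q2, q3, q4, q5, q6}.
States satisfying AG (¬valid → AF (retry ∨ ¬valid)): {q0, q1, q2, q3, q4, q5, q6}.
States satisfying A[¬auth ∧ retry U auth] ∧ AG (¬valid → AF (retry ∨ ¬valid)): {q1, q2, q5, q6}.
q0 ∉ Sat(A[¬auth ∧ retry U auth] ∧ AG (¬valid → AF (retry ∨ ¬valid))).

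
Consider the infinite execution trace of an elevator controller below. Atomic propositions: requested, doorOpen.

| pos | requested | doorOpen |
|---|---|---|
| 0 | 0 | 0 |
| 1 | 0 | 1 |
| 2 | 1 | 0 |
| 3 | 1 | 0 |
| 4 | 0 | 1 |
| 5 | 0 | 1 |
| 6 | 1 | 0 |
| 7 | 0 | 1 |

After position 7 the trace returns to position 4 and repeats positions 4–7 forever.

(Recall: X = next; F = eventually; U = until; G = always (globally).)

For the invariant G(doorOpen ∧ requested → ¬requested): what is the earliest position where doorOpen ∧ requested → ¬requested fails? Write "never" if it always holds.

never

doorOpen ∧ requested → ¬requested holds at every position 0..7, and those are all the positions the trace ever visits, so the invariant G(doorOpen ∧ requested → ¬requested) is never violated.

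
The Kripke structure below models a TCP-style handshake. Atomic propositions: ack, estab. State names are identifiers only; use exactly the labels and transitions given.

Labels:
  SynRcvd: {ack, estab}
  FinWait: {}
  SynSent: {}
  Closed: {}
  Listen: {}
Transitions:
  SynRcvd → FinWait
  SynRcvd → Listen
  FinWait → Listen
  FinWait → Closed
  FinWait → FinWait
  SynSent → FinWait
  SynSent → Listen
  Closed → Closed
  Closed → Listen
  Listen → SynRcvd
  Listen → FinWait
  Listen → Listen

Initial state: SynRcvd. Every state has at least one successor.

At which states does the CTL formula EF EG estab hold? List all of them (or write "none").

States satisfying EG estab: ∅.
States satisfying EF EG estab: ∅.

none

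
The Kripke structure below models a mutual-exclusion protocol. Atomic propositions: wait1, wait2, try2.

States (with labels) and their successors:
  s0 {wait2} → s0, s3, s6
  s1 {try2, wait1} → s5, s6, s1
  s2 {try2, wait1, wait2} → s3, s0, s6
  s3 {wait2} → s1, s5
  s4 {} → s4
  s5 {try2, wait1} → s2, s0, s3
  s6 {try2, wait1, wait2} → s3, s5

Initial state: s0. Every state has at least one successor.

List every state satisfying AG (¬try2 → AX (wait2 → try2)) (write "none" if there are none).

{s4}

States satisfying ¬try2 → AX (wait2 → try2): {s1, s2, s3, s4, s5, s6}.
States satisfying AG (¬try2 → AX (wait2 → try2)): {s4}.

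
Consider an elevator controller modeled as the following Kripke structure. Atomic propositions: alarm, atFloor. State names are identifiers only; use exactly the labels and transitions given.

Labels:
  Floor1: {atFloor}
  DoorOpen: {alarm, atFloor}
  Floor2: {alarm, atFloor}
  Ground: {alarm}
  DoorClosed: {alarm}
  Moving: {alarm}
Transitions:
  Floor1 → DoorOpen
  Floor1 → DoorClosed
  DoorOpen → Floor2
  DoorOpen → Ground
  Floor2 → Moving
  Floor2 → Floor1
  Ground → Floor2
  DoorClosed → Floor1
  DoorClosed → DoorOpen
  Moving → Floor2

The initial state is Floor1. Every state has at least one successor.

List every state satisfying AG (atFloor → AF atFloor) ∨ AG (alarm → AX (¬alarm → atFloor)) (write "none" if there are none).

{Floor1, DoorOpen, Floor2, Ground, DoorClosed, Moving}

States satisfying atFloor → AF atFloor: {Floor1, DoorOpen, Floor2, Ground, DoorClosed, Moving}.
States satisfying AG (atFloor → AF atFloor): {Floor1, DoorOpen, Floor2, Ground, DoorClosed, Moving}.
States satisfying alarm → AX (¬alarm → atFloor): {Floor1, DoorOpen, Floor2, Ground, DoorClosed, Moving}.
States satisfying AG (alarm → AX (¬alarm → atFloor)): {Floor1, DoorOpen, Floor2, Ground, DoorClosed, Moving}.
States satisfying AG (atFloor → AF atFloor) ∨ AG (alarm → AX (¬alarm → atFloor)): {Floor1, DoorOpen, Floor2, Ground, DoorClosed, Moving}.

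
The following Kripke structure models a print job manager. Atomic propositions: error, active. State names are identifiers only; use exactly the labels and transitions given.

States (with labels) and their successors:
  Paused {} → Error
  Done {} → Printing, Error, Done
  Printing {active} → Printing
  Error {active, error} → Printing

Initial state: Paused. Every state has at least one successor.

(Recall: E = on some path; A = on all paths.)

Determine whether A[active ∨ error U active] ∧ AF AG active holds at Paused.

No

States satisfying active ∨ error: {Printing, Error}.
States satisfying active: {Printing, Error}.
States satisfying A[active ∨ error U active]: {Printing, Error}.
States satisfying AG active: {Printing, Error}.
States satisfying AF AG active: {Paused, Printing, Error}.
States satisfying A[active ∨ error U active] ∧ AF AG active: {Printing, Error}.
Paused ∉ Sat(A[active ∨ error U active] ∧ AF AG active).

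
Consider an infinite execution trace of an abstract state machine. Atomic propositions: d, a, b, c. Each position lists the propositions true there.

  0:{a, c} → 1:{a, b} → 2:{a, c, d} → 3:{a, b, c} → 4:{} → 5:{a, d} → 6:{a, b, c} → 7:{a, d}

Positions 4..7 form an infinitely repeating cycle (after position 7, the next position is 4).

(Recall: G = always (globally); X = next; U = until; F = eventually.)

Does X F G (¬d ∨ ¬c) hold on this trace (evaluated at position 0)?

Satisfied

The position after 0 is 1; F G (¬d ∨ ¬c) is true there.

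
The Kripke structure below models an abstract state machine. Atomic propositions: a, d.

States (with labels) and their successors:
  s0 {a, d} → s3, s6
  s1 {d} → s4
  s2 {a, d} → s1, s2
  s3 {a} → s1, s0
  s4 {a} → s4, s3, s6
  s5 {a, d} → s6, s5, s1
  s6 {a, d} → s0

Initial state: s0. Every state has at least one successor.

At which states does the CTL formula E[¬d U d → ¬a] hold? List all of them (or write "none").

{s1, s3, s4}

States satisfying ¬d: {s3, s4}.
States satisfying d → ¬a: {s1, s3, s4}.
States satisfying E[¬d U d → ¬a]: {s1, s3, s4}.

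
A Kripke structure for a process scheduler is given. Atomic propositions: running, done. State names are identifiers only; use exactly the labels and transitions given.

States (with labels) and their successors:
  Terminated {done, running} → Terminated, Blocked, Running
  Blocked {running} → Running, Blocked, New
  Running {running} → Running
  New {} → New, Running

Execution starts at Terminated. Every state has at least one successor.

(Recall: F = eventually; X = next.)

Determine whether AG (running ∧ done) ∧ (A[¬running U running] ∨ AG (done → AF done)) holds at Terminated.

No

States satisfying running ∧ done: {Terminated}.
States satisfying AG (running ∧ done): ∅.
States satisfying ¬running: {New}.
States satisfying running: {Terminated, Blocked, Running}.
States satisfying A[¬running U running]: {Terminated, Blocked, Running}.
States satisfying done → AF done: {Terminated, Blocked, Running, New}.
States satisfying AG (done → AF done): {Terminated, Blocked, Running, New}.
States satisfying A[¬running U running] ∨ AG (done → AF done): {Terminated, Blocked, Running, New}.
States satisfying AG (running ∧ done) ∧ (A[¬running U running] ∨ AG (done → AF done)): ∅.
Terminated ∉ Sat(AG (running ∧ done) ∧ (A[¬running U running] ∨ AG (done → AF done))).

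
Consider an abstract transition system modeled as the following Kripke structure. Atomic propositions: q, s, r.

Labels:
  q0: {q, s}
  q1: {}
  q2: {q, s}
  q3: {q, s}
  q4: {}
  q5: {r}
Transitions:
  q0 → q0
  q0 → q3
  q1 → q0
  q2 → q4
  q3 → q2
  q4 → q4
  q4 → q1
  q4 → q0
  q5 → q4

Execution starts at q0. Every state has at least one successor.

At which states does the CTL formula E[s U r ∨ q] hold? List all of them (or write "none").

{q0, q2, q3, q5}

States satisfying s: {q0, q2, q3}.
States satisfying r ∨ q: {q0, q2, q3, q5}.
States satisfying E[s U r ∨ q]: {q0, q2, q3, q5}.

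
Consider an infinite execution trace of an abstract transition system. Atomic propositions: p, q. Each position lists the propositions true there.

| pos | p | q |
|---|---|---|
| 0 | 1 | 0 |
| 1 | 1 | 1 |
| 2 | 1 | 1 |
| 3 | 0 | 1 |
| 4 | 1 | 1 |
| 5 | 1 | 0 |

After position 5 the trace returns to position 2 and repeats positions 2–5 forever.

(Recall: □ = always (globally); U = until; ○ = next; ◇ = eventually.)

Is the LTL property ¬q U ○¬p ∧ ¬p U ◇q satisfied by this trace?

No

Walking from position 0: at position 1, ○¬p has not yet held and ¬q fails, so ¬q U ○¬p is false.
Walking from position 0: ◇q first holds at position 0, and ¬p holds at every earlier position along the way, so ¬p U ◇q holds.
At position 0: ¬q U ○¬p is false; ¬p U ◇q is true; so ¬q U ○¬p ∧ ¬p U ◇q is false.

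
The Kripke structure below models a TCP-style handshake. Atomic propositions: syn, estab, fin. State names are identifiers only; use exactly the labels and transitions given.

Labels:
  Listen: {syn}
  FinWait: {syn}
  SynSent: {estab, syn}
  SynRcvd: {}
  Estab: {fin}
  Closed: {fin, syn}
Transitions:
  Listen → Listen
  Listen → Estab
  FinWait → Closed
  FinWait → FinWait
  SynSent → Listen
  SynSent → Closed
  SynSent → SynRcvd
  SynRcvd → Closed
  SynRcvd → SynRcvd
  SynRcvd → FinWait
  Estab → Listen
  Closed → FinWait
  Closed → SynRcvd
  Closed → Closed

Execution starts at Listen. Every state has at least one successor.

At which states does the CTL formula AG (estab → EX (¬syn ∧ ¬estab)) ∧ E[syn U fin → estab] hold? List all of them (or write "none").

States satisfying estab → EX (¬syn ∧ ¬estab): {Listen, FinWait, SynSent, SynRcvd, Estab, Closed}.
States satisfying AG (estab → EX (¬syn ∧ ¬estab)): {Listen, FinWait, SynSent, SynRcvd, Estab, Closed}.
States satisfying syn: {Listen, FinWait, SynSent, Closed}.
States satisfying fin → estab: {Listen, FinWait, SynSent, SynRcvd}.
States satisfying E[syn U fin → estab]: {Listen, FinWait, SynSent, SynRcvd, Closed}.
States satisfying AG (estab → EX (¬syn ∧ ¬estab)) ∧ E[syn U fin → estab]: {Listen, FinWait, SynSent, SynRcvd, Closed}.

{Listen, FinWait, SynSent, SynRcvd, Closed}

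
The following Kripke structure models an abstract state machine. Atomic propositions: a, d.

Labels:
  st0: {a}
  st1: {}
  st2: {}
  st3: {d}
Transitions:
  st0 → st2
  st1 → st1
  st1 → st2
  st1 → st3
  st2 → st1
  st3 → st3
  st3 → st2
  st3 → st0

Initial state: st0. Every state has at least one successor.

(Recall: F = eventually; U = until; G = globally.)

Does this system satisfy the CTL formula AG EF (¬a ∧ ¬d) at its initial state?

Yes

States satisfying EF (¬a ∧ ¬d): {st0, st1, st2, st3}.
States satisfying AG EF (¬a ∧ ¬d): {st0, st1, st2, st3}.
Every state reachable from st0 satisfies EF (¬a ∧ ¬d).
st0 ∈ Sat(AG EF (¬a ∧ ¬d)).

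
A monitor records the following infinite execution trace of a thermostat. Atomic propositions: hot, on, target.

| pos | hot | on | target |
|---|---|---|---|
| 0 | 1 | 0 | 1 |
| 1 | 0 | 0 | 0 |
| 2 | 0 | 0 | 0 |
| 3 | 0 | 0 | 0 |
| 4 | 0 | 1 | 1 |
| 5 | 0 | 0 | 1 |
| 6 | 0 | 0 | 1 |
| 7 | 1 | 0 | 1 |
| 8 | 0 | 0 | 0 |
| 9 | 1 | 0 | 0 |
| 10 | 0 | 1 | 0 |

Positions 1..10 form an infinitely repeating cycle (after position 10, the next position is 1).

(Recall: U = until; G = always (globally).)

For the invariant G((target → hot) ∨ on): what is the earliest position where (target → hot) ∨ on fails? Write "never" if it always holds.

5

Check (target → hot) ∨ on at each position in order: 0 ✓, 1 ✓, 2 ✓, 3 ✓, 4 ✓.
At position 5 the labels are {target}, so (target → hot) ∨ on is false there. This is the first violation.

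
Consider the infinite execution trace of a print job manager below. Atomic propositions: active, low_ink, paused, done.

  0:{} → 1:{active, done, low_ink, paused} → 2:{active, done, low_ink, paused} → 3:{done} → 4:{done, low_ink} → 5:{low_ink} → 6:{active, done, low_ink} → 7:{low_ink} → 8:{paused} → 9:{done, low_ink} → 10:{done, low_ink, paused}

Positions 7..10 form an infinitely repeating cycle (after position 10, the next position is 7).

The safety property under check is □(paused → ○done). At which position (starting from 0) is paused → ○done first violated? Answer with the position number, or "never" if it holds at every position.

Check paused → ○done at each position in order: 0 ✓, 1 ✓, 2 ✓, 3 ✓, 4 ✓, 5 ✓, 6 ✓, 7 ✓, 8 ✓, 9 ✓.
At position 10 the labels are {done, low_ink, paused} and the next position 7 has {low_ink}, so paused → ○done is false there. This is the first violation.

10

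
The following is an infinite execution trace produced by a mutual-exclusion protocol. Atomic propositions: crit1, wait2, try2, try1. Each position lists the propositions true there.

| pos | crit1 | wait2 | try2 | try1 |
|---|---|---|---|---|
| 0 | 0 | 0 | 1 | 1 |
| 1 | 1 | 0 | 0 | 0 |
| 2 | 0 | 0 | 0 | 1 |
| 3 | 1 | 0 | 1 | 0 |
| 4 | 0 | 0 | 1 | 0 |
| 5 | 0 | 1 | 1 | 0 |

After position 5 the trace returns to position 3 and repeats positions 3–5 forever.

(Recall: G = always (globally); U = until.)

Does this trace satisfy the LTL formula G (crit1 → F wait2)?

crit1 → F wait2 holds at every position 0..5, and those are all positions ever visited, so G (crit1 → F wait2) holds.
Positions where crit1 holds: 1, 3.
Check F wait2 at each: 1→ok, 3→ok.

Holds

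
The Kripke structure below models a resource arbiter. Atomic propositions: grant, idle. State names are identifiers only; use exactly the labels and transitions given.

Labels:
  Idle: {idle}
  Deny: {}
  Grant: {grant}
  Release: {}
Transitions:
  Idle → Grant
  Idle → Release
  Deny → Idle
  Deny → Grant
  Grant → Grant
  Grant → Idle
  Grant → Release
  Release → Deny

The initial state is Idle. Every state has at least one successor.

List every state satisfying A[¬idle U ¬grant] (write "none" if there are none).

States satisfying ¬idle: {Deny, Grant, Release}.
States satisfying ¬grant: {Idle, Deny, Release}.
States satisfying A[¬idle U ¬grant]: {Idle, Deny, Release}.

{Idle, Deny, Release}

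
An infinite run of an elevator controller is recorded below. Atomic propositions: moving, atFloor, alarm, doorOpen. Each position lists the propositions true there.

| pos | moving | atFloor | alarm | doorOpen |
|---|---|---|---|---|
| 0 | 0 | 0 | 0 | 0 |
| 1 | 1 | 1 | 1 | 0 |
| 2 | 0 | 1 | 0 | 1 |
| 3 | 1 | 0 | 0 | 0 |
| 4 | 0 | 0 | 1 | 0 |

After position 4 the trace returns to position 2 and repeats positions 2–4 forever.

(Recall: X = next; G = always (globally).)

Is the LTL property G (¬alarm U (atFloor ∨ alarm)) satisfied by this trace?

Satisfied

¬alarm U (atFloor ∨ alarm) holds at every position 0..4, and those are all positions ever visited, so G (¬alarm U (atFloor ∨ alarm)) holds.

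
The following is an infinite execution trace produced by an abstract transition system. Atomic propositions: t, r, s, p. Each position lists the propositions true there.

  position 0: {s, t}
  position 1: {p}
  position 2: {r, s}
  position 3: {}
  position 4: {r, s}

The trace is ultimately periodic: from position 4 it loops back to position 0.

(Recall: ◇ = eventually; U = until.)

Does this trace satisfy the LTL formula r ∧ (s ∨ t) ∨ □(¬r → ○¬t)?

Yes

¬r → ○¬t holds at every position 0..4, and those are all positions ever visited, so □(¬r → ○¬t) holds.
Positions where ¬r holds: 0, 1, 3.
Check ○¬t at each: 0→ok, 1→ok, 3→ok.
At position 0: r ∧ (s ∨ t) is false; □(¬r → ○¬t) is true; so r ∧ (s ∨ t) ∨ □(¬r → ○¬t) is true.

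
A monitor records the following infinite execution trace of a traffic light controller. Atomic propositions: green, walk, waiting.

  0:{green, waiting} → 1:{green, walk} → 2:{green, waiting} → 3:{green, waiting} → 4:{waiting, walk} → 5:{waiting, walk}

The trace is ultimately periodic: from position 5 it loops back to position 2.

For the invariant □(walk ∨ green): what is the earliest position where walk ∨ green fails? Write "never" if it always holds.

never

walk ∨ green holds at every position 0..5, and those are all the positions the trace ever visits, so the invariant □(walk ∨ green) is never violated.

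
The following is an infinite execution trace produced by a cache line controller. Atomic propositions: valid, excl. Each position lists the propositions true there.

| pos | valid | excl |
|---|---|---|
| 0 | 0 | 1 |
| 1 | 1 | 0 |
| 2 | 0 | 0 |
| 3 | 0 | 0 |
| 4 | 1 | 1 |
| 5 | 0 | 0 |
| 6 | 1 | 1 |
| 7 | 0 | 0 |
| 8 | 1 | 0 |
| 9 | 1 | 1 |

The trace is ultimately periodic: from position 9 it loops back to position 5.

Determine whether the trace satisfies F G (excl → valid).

Yes

G (excl → valid) holds at position 1, which is reachable from 0, so F G (excl → valid) holds.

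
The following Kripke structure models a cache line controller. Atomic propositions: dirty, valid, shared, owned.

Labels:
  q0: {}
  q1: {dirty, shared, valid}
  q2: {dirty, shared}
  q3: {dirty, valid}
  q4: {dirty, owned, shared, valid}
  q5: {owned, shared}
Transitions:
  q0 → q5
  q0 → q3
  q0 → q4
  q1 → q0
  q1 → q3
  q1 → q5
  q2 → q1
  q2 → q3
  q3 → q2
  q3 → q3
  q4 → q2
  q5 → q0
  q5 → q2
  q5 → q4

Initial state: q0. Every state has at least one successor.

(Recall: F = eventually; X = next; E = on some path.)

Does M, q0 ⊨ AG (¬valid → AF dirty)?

Violated

States satisfying ¬valid → AF dirty: {q1, q2, q3, q4}.
States satisfying AG (¬valid → AF dirty): ∅.
q0 is reachable from q0 and violates ¬valid → AF dirty, so AG fails at q0.
q0 ∉ Sat(AG (¬valid → AF dirty)).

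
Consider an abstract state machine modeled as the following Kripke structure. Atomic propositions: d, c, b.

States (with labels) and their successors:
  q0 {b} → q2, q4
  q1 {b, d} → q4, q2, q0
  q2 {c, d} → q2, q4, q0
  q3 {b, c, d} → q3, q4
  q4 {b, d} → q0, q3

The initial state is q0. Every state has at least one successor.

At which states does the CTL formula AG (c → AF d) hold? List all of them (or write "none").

{q0, q1, q2, q3, q4}

States satisfying c → AF d: {q0, q1, q2, q3, q4}.
States satisfying AG (c → AF d): {q0, q1, q2, q3, q4}.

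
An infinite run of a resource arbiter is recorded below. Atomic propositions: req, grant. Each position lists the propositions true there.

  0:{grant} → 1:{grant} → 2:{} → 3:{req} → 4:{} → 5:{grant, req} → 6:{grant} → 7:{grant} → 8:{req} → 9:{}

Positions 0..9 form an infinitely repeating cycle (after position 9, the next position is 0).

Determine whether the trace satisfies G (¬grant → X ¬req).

Violated

¬grant → X ¬req must hold at every position from 0 onward. It fails at position 2, so G (¬grant → X ¬req) is false.
Positions where ¬grant holds: 2, 3, 4, 8, 9.
Check X ¬req at each: 2→fails, 3→ok, 4→fails, 8→ok, 9→ok.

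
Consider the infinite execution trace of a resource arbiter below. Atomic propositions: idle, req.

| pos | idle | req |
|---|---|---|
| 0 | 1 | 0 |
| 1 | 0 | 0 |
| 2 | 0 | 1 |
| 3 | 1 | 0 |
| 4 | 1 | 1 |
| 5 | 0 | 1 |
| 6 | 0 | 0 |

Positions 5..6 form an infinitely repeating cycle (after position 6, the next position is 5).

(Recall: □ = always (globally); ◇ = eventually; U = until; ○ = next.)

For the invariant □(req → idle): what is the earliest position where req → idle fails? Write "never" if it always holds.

2

Check req → idle at each position in order: 0 ✓, 1 ✓.
At position 2 the labels are {req}, so req → idle is false there. This is the first violation.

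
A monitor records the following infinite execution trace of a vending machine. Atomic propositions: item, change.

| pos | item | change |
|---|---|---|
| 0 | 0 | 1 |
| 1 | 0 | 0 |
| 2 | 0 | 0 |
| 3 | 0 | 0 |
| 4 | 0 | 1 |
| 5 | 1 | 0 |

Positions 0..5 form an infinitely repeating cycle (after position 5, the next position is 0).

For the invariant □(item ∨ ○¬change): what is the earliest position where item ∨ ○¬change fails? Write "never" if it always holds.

3

Check item ∨ ○¬change at each position in order: 0 ✓, 1 ✓, 2 ✓.
At position 3 the labels are {} and the next position 4 has {change}, so item ∨ ○¬change is false there. This is the first violation.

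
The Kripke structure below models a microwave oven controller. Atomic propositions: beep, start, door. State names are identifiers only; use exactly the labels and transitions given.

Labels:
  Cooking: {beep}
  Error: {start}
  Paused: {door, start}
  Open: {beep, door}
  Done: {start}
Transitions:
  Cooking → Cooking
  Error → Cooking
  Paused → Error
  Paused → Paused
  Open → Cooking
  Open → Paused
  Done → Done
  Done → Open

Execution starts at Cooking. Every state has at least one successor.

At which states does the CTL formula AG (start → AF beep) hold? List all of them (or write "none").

{Cooking, Error}

States satisfying start → AF beep: {Cooking, Error, Open}.
States satisfying AG (start → AF beep): {Cooking, Error}.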